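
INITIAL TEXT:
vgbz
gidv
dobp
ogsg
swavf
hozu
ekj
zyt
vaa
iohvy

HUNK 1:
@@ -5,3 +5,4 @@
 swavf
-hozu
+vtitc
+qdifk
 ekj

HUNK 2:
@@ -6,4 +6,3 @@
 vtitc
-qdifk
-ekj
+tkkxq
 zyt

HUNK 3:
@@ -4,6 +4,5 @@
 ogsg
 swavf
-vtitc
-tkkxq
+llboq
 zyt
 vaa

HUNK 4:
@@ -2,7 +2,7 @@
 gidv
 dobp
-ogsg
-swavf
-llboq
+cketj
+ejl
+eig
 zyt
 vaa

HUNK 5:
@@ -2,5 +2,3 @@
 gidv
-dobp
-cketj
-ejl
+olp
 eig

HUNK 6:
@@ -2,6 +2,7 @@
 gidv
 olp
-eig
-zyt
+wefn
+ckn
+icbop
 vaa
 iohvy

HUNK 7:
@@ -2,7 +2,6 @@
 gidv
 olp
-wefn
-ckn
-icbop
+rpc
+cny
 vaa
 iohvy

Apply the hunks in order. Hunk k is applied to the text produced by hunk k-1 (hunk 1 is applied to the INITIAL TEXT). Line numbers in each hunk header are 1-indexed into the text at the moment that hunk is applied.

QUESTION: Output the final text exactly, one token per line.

Hunk 1: at line 5 remove [hozu] add [vtitc,qdifk] -> 11 lines: vgbz gidv dobp ogsg swavf vtitc qdifk ekj zyt vaa iohvy
Hunk 2: at line 6 remove [qdifk,ekj] add [tkkxq] -> 10 lines: vgbz gidv dobp ogsg swavf vtitc tkkxq zyt vaa iohvy
Hunk 3: at line 4 remove [vtitc,tkkxq] add [llboq] -> 9 lines: vgbz gidv dobp ogsg swavf llboq zyt vaa iohvy
Hunk 4: at line 2 remove [ogsg,swavf,llboq] add [cketj,ejl,eig] -> 9 lines: vgbz gidv dobp cketj ejl eig zyt vaa iohvy
Hunk 5: at line 2 remove [dobp,cketj,ejl] add [olp] -> 7 lines: vgbz gidv olp eig zyt vaa iohvy
Hunk 6: at line 2 remove [eig,zyt] add [wefn,ckn,icbop] -> 8 lines: vgbz gidv olp wefn ckn icbop vaa iohvy
Hunk 7: at line 2 remove [wefn,ckn,icbop] add [rpc,cny] -> 7 lines: vgbz gidv olp rpc cny vaa iohvy

Answer: vgbz
gidv
olp
rpc
cny
vaa
iohvy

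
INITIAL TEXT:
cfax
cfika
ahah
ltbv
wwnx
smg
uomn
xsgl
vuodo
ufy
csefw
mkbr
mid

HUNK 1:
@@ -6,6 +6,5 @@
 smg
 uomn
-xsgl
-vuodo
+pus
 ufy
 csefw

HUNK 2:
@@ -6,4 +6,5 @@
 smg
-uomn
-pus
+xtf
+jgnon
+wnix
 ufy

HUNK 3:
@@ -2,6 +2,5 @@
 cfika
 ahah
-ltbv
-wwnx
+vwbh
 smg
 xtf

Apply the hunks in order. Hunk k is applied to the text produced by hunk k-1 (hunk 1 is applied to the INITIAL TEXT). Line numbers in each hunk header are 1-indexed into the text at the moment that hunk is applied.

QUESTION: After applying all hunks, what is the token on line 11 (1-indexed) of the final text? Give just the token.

Answer: mkbr

Derivation:
Hunk 1: at line 6 remove [xsgl,vuodo] add [pus] -> 12 lines: cfax cfika ahah ltbv wwnx smg uomn pus ufy csefw mkbr mid
Hunk 2: at line 6 remove [uomn,pus] add [xtf,jgnon,wnix] -> 13 lines: cfax cfika ahah ltbv wwnx smg xtf jgnon wnix ufy csefw mkbr mid
Hunk 3: at line 2 remove [ltbv,wwnx] add [vwbh] -> 12 lines: cfax cfika ahah vwbh smg xtf jgnon wnix ufy csefw mkbr mid
Final line 11: mkbr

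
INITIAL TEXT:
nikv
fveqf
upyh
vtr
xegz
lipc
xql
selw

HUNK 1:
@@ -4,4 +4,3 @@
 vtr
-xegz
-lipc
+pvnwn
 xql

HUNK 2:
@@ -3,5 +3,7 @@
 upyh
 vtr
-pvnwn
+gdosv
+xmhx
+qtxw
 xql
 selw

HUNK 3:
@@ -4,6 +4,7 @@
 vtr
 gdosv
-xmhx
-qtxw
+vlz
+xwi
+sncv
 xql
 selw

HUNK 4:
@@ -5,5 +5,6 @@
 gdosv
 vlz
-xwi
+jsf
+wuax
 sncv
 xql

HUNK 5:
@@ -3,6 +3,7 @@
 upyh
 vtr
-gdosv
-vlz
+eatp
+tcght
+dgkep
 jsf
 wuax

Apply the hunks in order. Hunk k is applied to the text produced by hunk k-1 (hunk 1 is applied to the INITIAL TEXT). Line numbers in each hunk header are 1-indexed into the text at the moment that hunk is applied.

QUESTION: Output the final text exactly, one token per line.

Answer: nikv
fveqf
upyh
vtr
eatp
tcght
dgkep
jsf
wuax
sncv
xql
selw

Derivation:
Hunk 1: at line 4 remove [xegz,lipc] add [pvnwn] -> 7 lines: nikv fveqf upyh vtr pvnwn xql selw
Hunk 2: at line 3 remove [pvnwn] add [gdosv,xmhx,qtxw] -> 9 lines: nikv fveqf upyh vtr gdosv xmhx qtxw xql selw
Hunk 3: at line 4 remove [xmhx,qtxw] add [vlz,xwi,sncv] -> 10 lines: nikv fveqf upyh vtr gdosv vlz xwi sncv xql selw
Hunk 4: at line 5 remove [xwi] add [jsf,wuax] -> 11 lines: nikv fveqf upyh vtr gdosv vlz jsf wuax sncv xql selw
Hunk 5: at line 3 remove [gdosv,vlz] add [eatp,tcght,dgkep] -> 12 lines: nikv fveqf upyh vtr eatp tcght dgkep jsf wuax sncv xql selw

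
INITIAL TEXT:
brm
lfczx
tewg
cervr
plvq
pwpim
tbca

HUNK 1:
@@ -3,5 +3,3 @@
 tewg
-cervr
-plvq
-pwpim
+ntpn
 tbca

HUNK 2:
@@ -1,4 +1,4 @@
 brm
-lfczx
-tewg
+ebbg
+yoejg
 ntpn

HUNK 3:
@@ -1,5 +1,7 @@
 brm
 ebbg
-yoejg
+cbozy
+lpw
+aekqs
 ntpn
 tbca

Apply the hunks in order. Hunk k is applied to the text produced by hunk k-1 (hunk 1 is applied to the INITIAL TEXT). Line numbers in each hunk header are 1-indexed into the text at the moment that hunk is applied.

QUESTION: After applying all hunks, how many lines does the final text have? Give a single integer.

Answer: 7

Derivation:
Hunk 1: at line 3 remove [cervr,plvq,pwpim] add [ntpn] -> 5 lines: brm lfczx tewg ntpn tbca
Hunk 2: at line 1 remove [lfczx,tewg] add [ebbg,yoejg] -> 5 lines: brm ebbg yoejg ntpn tbca
Hunk 3: at line 1 remove [yoejg] add [cbozy,lpw,aekqs] -> 7 lines: brm ebbg cbozy lpw aekqs ntpn tbca
Final line count: 7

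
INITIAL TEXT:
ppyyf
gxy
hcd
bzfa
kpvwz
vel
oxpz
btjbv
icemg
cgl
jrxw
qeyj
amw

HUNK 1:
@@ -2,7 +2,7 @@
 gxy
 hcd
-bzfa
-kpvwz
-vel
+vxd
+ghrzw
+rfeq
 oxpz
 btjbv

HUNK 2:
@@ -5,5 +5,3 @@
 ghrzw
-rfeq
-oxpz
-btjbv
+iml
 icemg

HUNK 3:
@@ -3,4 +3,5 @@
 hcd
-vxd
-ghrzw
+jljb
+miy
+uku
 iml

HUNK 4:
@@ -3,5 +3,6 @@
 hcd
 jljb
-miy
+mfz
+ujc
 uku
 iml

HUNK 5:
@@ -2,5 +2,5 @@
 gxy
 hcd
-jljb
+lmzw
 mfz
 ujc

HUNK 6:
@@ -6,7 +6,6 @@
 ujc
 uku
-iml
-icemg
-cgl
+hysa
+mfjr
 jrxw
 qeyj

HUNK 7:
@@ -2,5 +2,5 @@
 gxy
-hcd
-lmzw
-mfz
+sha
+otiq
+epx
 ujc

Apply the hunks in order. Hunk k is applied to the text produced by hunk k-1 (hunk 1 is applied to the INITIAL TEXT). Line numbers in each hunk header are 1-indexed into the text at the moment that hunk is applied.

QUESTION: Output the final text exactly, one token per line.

Hunk 1: at line 2 remove [bzfa,kpvwz,vel] add [vxd,ghrzw,rfeq] -> 13 lines: ppyyf gxy hcd vxd ghrzw rfeq oxpz btjbv icemg cgl jrxw qeyj amw
Hunk 2: at line 5 remove [rfeq,oxpz,btjbv] add [iml] -> 11 lines: ppyyf gxy hcd vxd ghrzw iml icemg cgl jrxw qeyj amw
Hunk 3: at line 3 remove [vxd,ghrzw] add [jljb,miy,uku] -> 12 lines: ppyyf gxy hcd jljb miy uku iml icemg cgl jrxw qeyj amw
Hunk 4: at line 3 remove [miy] add [mfz,ujc] -> 13 lines: ppyyf gxy hcd jljb mfz ujc uku iml icemg cgl jrxw qeyj amw
Hunk 5: at line 2 remove [jljb] add [lmzw] -> 13 lines: ppyyf gxy hcd lmzw mfz ujc uku iml icemg cgl jrxw qeyj amw
Hunk 6: at line 6 remove [iml,icemg,cgl] add [hysa,mfjr] -> 12 lines: ppyyf gxy hcd lmzw mfz ujc uku hysa mfjr jrxw qeyj amw
Hunk 7: at line 2 remove [hcd,lmzw,mfz] add [sha,otiq,epx] -> 12 lines: ppyyf gxy sha otiq epx ujc uku hysa mfjr jrxw qeyj amw

Answer: ppyyf
gxy
sha
otiq
epx
ujc
uku
hysa
mfjr
jrxw
qeyj
amw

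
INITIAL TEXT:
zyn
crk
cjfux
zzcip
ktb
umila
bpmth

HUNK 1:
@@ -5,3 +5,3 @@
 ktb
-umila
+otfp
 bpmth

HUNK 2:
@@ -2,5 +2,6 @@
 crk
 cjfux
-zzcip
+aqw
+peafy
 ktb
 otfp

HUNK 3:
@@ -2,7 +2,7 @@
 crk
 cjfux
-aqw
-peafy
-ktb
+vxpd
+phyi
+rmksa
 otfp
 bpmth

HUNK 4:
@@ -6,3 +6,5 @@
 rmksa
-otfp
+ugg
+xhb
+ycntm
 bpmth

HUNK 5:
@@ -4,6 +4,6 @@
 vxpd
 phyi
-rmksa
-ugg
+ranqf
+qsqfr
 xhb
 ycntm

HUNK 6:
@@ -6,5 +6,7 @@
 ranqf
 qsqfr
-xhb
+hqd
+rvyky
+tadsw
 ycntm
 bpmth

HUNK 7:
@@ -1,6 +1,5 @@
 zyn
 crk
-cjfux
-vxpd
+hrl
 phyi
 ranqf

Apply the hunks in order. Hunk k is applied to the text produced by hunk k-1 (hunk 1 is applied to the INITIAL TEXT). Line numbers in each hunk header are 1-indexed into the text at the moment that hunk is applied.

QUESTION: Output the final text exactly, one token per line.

Answer: zyn
crk
hrl
phyi
ranqf
qsqfr
hqd
rvyky
tadsw
ycntm
bpmth

Derivation:
Hunk 1: at line 5 remove [umila] add [otfp] -> 7 lines: zyn crk cjfux zzcip ktb otfp bpmth
Hunk 2: at line 2 remove [zzcip] add [aqw,peafy] -> 8 lines: zyn crk cjfux aqw peafy ktb otfp bpmth
Hunk 3: at line 2 remove [aqw,peafy,ktb] add [vxpd,phyi,rmksa] -> 8 lines: zyn crk cjfux vxpd phyi rmksa otfp bpmth
Hunk 4: at line 6 remove [otfp] add [ugg,xhb,ycntm] -> 10 lines: zyn crk cjfux vxpd phyi rmksa ugg xhb ycntm bpmth
Hunk 5: at line 4 remove [rmksa,ugg] add [ranqf,qsqfr] -> 10 lines: zyn crk cjfux vxpd phyi ranqf qsqfr xhb ycntm bpmth
Hunk 6: at line 6 remove [xhb] add [hqd,rvyky,tadsw] -> 12 lines: zyn crk cjfux vxpd phyi ranqf qsqfr hqd rvyky tadsw ycntm bpmth
Hunk 7: at line 1 remove [cjfux,vxpd] add [hrl] -> 11 lines: zyn crk hrl phyi ranqf qsqfr hqd rvyky tadsw ycntm bpmth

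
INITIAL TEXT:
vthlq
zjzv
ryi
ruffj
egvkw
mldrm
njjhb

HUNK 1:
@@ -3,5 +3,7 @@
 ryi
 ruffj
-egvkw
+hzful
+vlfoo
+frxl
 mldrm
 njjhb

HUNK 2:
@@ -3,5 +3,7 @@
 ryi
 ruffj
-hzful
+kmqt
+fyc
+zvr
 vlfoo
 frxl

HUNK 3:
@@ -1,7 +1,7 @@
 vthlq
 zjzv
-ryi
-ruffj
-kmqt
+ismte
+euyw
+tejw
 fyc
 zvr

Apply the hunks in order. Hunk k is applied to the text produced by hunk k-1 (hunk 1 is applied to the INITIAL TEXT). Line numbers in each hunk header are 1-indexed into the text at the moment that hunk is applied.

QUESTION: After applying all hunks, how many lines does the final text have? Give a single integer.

Hunk 1: at line 3 remove [egvkw] add [hzful,vlfoo,frxl] -> 9 lines: vthlq zjzv ryi ruffj hzful vlfoo frxl mldrm njjhb
Hunk 2: at line 3 remove [hzful] add [kmqt,fyc,zvr] -> 11 lines: vthlq zjzv ryi ruffj kmqt fyc zvr vlfoo frxl mldrm njjhb
Hunk 3: at line 1 remove [ryi,ruffj,kmqt] add [ismte,euyw,tejw] -> 11 lines: vthlq zjzv ismte euyw tejw fyc zvr vlfoo frxl mldrm njjhb
Final line count: 11

Answer: 11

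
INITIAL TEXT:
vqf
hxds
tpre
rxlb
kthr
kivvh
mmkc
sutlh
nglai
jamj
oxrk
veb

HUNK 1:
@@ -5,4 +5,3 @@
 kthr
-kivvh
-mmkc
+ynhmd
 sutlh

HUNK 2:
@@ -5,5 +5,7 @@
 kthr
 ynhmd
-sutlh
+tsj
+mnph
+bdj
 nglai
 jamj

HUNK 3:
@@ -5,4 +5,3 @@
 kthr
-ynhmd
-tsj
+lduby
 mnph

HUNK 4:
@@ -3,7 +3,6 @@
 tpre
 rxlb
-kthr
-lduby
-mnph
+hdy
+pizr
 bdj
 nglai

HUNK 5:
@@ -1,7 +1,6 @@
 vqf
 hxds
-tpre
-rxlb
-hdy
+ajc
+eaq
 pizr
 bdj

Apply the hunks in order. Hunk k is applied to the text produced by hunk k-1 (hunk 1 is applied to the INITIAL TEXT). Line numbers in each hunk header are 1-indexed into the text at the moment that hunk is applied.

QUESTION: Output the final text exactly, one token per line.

Hunk 1: at line 5 remove [kivvh,mmkc] add [ynhmd] -> 11 lines: vqf hxds tpre rxlb kthr ynhmd sutlh nglai jamj oxrk veb
Hunk 2: at line 5 remove [sutlh] add [tsj,mnph,bdj] -> 13 lines: vqf hxds tpre rxlb kthr ynhmd tsj mnph bdj nglai jamj oxrk veb
Hunk 3: at line 5 remove [ynhmd,tsj] add [lduby] -> 12 lines: vqf hxds tpre rxlb kthr lduby mnph bdj nglai jamj oxrk veb
Hunk 4: at line 3 remove [kthr,lduby,mnph] add [hdy,pizr] -> 11 lines: vqf hxds tpre rxlb hdy pizr bdj nglai jamj oxrk veb
Hunk 5: at line 1 remove [tpre,rxlb,hdy] add [ajc,eaq] -> 10 lines: vqf hxds ajc eaq pizr bdj nglai jamj oxrk veb

Answer: vqf
hxds
ajc
eaq
pizr
bdj
nglai
jamj
oxrk
veb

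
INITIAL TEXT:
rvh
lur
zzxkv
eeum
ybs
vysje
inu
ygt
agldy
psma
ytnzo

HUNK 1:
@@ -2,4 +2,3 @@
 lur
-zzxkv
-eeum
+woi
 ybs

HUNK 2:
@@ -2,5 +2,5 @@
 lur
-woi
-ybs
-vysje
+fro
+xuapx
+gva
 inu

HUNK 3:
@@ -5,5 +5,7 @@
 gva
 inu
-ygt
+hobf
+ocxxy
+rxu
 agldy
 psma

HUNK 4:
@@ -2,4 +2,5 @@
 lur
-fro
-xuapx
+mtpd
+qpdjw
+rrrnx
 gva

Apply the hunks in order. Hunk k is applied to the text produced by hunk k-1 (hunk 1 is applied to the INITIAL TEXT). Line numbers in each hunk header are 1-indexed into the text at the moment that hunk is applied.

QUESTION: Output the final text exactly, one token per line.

Answer: rvh
lur
mtpd
qpdjw
rrrnx
gva
inu
hobf
ocxxy
rxu
agldy
psma
ytnzo

Derivation:
Hunk 1: at line 2 remove [zzxkv,eeum] add [woi] -> 10 lines: rvh lur woi ybs vysje inu ygt agldy psma ytnzo
Hunk 2: at line 2 remove [woi,ybs,vysje] add [fro,xuapx,gva] -> 10 lines: rvh lur fro xuapx gva inu ygt agldy psma ytnzo
Hunk 3: at line 5 remove [ygt] add [hobf,ocxxy,rxu] -> 12 lines: rvh lur fro xuapx gva inu hobf ocxxy rxu agldy psma ytnzo
Hunk 4: at line 2 remove [fro,xuapx] add [mtpd,qpdjw,rrrnx] -> 13 lines: rvh lur mtpd qpdjw rrrnx gva inu hobf ocxxy rxu agldy psma ytnzo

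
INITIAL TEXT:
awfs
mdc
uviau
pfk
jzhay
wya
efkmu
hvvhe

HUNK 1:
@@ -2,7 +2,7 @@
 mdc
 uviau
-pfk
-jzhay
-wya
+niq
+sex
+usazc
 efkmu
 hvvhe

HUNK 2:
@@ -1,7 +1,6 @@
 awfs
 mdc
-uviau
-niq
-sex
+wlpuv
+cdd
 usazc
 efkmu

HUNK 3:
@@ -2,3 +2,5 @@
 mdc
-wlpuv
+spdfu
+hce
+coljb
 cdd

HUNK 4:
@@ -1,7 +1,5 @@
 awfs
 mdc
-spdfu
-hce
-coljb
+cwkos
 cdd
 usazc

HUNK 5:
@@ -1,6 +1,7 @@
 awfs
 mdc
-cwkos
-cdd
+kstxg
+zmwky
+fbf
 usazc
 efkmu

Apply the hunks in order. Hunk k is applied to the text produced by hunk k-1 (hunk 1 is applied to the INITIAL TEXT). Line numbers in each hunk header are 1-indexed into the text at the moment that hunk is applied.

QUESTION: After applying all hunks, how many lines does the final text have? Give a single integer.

Hunk 1: at line 2 remove [pfk,jzhay,wya] add [niq,sex,usazc] -> 8 lines: awfs mdc uviau niq sex usazc efkmu hvvhe
Hunk 2: at line 1 remove [uviau,niq,sex] add [wlpuv,cdd] -> 7 lines: awfs mdc wlpuv cdd usazc efkmu hvvhe
Hunk 3: at line 2 remove [wlpuv] add [spdfu,hce,coljb] -> 9 lines: awfs mdc spdfu hce coljb cdd usazc efkmu hvvhe
Hunk 4: at line 1 remove [spdfu,hce,coljb] add [cwkos] -> 7 lines: awfs mdc cwkos cdd usazc efkmu hvvhe
Hunk 5: at line 1 remove [cwkos,cdd] add [kstxg,zmwky,fbf] -> 8 lines: awfs mdc kstxg zmwky fbf usazc efkmu hvvhe
Final line count: 8

Answer: 8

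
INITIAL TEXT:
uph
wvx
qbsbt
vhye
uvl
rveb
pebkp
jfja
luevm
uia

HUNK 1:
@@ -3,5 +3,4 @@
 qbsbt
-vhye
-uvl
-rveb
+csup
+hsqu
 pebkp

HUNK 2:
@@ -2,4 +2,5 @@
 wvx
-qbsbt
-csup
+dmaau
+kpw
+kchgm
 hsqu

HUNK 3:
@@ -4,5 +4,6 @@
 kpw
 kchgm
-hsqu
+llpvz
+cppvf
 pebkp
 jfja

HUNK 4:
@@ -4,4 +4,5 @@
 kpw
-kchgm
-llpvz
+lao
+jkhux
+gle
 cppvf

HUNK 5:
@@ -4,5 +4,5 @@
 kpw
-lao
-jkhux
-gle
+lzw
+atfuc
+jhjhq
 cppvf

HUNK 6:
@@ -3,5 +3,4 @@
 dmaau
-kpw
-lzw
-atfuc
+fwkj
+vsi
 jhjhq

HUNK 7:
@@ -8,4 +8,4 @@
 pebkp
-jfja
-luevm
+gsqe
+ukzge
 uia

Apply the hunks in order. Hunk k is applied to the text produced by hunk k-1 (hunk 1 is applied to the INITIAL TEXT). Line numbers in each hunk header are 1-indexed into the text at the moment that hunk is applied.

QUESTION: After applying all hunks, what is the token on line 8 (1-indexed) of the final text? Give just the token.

Hunk 1: at line 3 remove [vhye,uvl,rveb] add [csup,hsqu] -> 9 lines: uph wvx qbsbt csup hsqu pebkp jfja luevm uia
Hunk 2: at line 2 remove [qbsbt,csup] add [dmaau,kpw,kchgm] -> 10 lines: uph wvx dmaau kpw kchgm hsqu pebkp jfja luevm uia
Hunk 3: at line 4 remove [hsqu] add [llpvz,cppvf] -> 11 lines: uph wvx dmaau kpw kchgm llpvz cppvf pebkp jfja luevm uia
Hunk 4: at line 4 remove [kchgm,llpvz] add [lao,jkhux,gle] -> 12 lines: uph wvx dmaau kpw lao jkhux gle cppvf pebkp jfja luevm uia
Hunk 5: at line 4 remove [lao,jkhux,gle] add [lzw,atfuc,jhjhq] -> 12 lines: uph wvx dmaau kpw lzw atfuc jhjhq cppvf pebkp jfja luevm uia
Hunk 6: at line 3 remove [kpw,lzw,atfuc] add [fwkj,vsi] -> 11 lines: uph wvx dmaau fwkj vsi jhjhq cppvf pebkp jfja luevm uia
Hunk 7: at line 8 remove [jfja,luevm] add [gsqe,ukzge] -> 11 lines: uph wvx dmaau fwkj vsi jhjhq cppvf pebkp gsqe ukzge uia
Final line 8: pebkp

Answer: pebkp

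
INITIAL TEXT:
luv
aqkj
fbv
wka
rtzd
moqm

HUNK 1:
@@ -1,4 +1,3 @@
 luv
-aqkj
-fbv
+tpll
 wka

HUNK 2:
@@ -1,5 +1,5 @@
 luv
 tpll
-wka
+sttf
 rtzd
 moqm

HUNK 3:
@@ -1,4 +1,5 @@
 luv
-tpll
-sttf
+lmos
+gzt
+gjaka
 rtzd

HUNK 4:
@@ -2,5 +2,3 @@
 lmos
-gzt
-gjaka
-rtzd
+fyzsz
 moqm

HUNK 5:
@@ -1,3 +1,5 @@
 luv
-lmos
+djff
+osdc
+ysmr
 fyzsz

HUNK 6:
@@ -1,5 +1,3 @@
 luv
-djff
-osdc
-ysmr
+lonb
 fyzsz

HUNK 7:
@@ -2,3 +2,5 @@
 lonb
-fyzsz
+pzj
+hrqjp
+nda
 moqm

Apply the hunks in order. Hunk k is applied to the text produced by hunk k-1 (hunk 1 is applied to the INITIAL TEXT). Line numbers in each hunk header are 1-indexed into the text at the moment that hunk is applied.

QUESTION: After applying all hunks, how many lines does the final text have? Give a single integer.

Answer: 6

Derivation:
Hunk 1: at line 1 remove [aqkj,fbv] add [tpll] -> 5 lines: luv tpll wka rtzd moqm
Hunk 2: at line 1 remove [wka] add [sttf] -> 5 lines: luv tpll sttf rtzd moqm
Hunk 3: at line 1 remove [tpll,sttf] add [lmos,gzt,gjaka] -> 6 lines: luv lmos gzt gjaka rtzd moqm
Hunk 4: at line 2 remove [gzt,gjaka,rtzd] add [fyzsz] -> 4 lines: luv lmos fyzsz moqm
Hunk 5: at line 1 remove [lmos] add [djff,osdc,ysmr] -> 6 lines: luv djff osdc ysmr fyzsz moqm
Hunk 6: at line 1 remove [djff,osdc,ysmr] add [lonb] -> 4 lines: luv lonb fyzsz moqm
Hunk 7: at line 2 remove [fyzsz] add [pzj,hrqjp,nda] -> 6 lines: luv lonb pzj hrqjp nda moqm
Final line count: 6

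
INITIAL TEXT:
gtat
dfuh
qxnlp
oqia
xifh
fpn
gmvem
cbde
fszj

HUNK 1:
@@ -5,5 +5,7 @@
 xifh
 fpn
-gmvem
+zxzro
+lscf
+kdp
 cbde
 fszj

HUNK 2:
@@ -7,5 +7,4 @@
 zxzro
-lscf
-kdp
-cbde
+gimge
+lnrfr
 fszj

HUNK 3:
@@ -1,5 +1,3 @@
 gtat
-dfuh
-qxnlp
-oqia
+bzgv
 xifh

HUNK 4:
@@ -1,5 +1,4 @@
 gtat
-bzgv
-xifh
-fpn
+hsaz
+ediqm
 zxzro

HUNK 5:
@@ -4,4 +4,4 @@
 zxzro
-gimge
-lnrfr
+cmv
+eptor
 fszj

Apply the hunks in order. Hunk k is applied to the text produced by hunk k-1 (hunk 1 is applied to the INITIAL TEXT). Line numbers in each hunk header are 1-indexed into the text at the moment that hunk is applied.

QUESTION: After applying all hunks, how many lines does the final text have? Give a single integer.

Answer: 7

Derivation:
Hunk 1: at line 5 remove [gmvem] add [zxzro,lscf,kdp] -> 11 lines: gtat dfuh qxnlp oqia xifh fpn zxzro lscf kdp cbde fszj
Hunk 2: at line 7 remove [lscf,kdp,cbde] add [gimge,lnrfr] -> 10 lines: gtat dfuh qxnlp oqia xifh fpn zxzro gimge lnrfr fszj
Hunk 3: at line 1 remove [dfuh,qxnlp,oqia] add [bzgv] -> 8 lines: gtat bzgv xifh fpn zxzro gimge lnrfr fszj
Hunk 4: at line 1 remove [bzgv,xifh,fpn] add [hsaz,ediqm] -> 7 lines: gtat hsaz ediqm zxzro gimge lnrfr fszj
Hunk 5: at line 4 remove [gimge,lnrfr] add [cmv,eptor] -> 7 lines: gtat hsaz ediqm zxzro cmv eptor fszj
Final line count: 7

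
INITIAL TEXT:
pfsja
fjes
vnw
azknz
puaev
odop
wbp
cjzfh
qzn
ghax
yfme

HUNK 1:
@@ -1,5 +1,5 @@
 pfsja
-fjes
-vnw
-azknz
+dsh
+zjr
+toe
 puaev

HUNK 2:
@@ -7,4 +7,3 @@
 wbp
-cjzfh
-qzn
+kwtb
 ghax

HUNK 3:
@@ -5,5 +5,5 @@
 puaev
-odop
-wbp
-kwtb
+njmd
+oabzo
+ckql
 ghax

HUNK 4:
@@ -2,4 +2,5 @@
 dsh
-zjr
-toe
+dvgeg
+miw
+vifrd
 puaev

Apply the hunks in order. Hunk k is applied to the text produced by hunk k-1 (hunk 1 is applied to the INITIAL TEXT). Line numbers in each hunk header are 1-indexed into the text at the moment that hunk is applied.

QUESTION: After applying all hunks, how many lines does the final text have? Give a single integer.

Hunk 1: at line 1 remove [fjes,vnw,azknz] add [dsh,zjr,toe] -> 11 lines: pfsja dsh zjr toe puaev odop wbp cjzfh qzn ghax yfme
Hunk 2: at line 7 remove [cjzfh,qzn] add [kwtb] -> 10 lines: pfsja dsh zjr toe puaev odop wbp kwtb ghax yfme
Hunk 3: at line 5 remove [odop,wbp,kwtb] add [njmd,oabzo,ckql] -> 10 lines: pfsja dsh zjr toe puaev njmd oabzo ckql ghax yfme
Hunk 4: at line 2 remove [zjr,toe] add [dvgeg,miw,vifrd] -> 11 lines: pfsja dsh dvgeg miw vifrd puaev njmd oabzo ckql ghax yfme
Final line count: 11

Answer: 11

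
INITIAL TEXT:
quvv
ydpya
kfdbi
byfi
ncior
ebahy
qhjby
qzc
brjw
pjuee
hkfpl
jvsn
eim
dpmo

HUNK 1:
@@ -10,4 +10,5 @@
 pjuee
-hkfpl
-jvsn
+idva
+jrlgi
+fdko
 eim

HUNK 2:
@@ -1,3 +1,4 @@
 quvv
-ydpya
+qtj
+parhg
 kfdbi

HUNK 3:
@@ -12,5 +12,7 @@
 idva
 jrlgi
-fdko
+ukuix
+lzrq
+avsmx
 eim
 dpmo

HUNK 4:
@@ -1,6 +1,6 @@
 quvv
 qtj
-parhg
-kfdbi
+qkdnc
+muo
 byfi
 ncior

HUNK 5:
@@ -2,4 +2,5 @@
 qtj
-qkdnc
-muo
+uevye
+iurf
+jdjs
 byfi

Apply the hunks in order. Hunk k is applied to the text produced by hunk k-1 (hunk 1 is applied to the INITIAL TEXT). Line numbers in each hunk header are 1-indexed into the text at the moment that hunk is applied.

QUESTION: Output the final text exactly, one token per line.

Hunk 1: at line 10 remove [hkfpl,jvsn] add [idva,jrlgi,fdko] -> 15 lines: quvv ydpya kfdbi byfi ncior ebahy qhjby qzc brjw pjuee idva jrlgi fdko eim dpmo
Hunk 2: at line 1 remove [ydpya] add [qtj,parhg] -> 16 lines: quvv qtj parhg kfdbi byfi ncior ebahy qhjby qzc brjw pjuee idva jrlgi fdko eim dpmo
Hunk 3: at line 12 remove [fdko] add [ukuix,lzrq,avsmx] -> 18 lines: quvv qtj parhg kfdbi byfi ncior ebahy qhjby qzc brjw pjuee idva jrlgi ukuix lzrq avsmx eim dpmo
Hunk 4: at line 1 remove [parhg,kfdbi] add [qkdnc,muo] -> 18 lines: quvv qtj qkdnc muo byfi ncior ebahy qhjby qzc brjw pjuee idva jrlgi ukuix lzrq avsmx eim dpmo
Hunk 5: at line 2 remove [qkdnc,muo] add [uevye,iurf,jdjs] -> 19 lines: quvv qtj uevye iurf jdjs byfi ncior ebahy qhjby qzc brjw pjuee idva jrlgi ukuix lzrq avsmx eim dpmo

Answer: quvv
qtj
uevye
iurf
jdjs
byfi
ncior
ebahy
qhjby
qzc
brjw
pjuee
idva
jrlgi
ukuix
lzrq
avsmx
eim
dpmo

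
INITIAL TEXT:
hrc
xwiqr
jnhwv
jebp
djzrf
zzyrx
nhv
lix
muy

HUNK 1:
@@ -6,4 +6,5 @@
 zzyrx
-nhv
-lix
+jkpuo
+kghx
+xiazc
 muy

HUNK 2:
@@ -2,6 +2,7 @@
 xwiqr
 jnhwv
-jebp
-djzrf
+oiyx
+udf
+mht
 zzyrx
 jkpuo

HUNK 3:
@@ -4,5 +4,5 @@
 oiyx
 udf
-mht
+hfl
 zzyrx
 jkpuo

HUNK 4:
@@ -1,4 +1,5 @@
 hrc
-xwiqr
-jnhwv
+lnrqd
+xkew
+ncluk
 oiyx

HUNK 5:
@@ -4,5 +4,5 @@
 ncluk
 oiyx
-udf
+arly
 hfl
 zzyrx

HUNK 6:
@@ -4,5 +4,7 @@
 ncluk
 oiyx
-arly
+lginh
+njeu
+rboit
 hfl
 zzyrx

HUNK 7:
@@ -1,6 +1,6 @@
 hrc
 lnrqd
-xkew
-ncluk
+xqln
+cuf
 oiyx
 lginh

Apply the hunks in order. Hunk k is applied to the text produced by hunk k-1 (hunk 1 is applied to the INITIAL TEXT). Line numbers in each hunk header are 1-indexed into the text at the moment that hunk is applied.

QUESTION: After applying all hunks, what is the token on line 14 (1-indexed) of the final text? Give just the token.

Answer: muy

Derivation:
Hunk 1: at line 6 remove [nhv,lix] add [jkpuo,kghx,xiazc] -> 10 lines: hrc xwiqr jnhwv jebp djzrf zzyrx jkpuo kghx xiazc muy
Hunk 2: at line 2 remove [jebp,djzrf] add [oiyx,udf,mht] -> 11 lines: hrc xwiqr jnhwv oiyx udf mht zzyrx jkpuo kghx xiazc muy
Hunk 3: at line 4 remove [mht] add [hfl] -> 11 lines: hrc xwiqr jnhwv oiyx udf hfl zzyrx jkpuo kghx xiazc muy
Hunk 4: at line 1 remove [xwiqr,jnhwv] add [lnrqd,xkew,ncluk] -> 12 lines: hrc lnrqd xkew ncluk oiyx udf hfl zzyrx jkpuo kghx xiazc muy
Hunk 5: at line 4 remove [udf] add [arly] -> 12 lines: hrc lnrqd xkew ncluk oiyx arly hfl zzyrx jkpuo kghx xiazc muy
Hunk 6: at line 4 remove [arly] add [lginh,njeu,rboit] -> 14 lines: hrc lnrqd xkew ncluk oiyx lginh njeu rboit hfl zzyrx jkpuo kghx xiazc muy
Hunk 7: at line 1 remove [xkew,ncluk] add [xqln,cuf] -> 14 lines: hrc lnrqd xqln cuf oiyx lginh njeu rboit hfl zzyrx jkpuo kghx xiazc muy
Final line 14: muy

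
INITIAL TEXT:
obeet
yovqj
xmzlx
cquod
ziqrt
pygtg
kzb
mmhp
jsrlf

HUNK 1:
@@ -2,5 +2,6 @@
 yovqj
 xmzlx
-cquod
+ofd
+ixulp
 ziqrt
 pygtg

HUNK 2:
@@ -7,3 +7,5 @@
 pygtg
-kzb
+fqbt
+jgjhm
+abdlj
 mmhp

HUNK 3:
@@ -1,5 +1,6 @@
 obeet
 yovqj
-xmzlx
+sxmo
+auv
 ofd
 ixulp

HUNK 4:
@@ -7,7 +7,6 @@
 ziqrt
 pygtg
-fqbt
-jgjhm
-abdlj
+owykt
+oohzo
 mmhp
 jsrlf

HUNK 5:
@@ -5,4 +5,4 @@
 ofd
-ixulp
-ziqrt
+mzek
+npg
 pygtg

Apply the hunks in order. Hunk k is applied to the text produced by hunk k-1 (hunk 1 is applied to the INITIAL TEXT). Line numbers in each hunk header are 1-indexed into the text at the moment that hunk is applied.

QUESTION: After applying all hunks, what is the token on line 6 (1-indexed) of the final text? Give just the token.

Hunk 1: at line 2 remove [cquod] add [ofd,ixulp] -> 10 lines: obeet yovqj xmzlx ofd ixulp ziqrt pygtg kzb mmhp jsrlf
Hunk 2: at line 7 remove [kzb] add [fqbt,jgjhm,abdlj] -> 12 lines: obeet yovqj xmzlx ofd ixulp ziqrt pygtg fqbt jgjhm abdlj mmhp jsrlf
Hunk 3: at line 1 remove [xmzlx] add [sxmo,auv] -> 13 lines: obeet yovqj sxmo auv ofd ixulp ziqrt pygtg fqbt jgjhm abdlj mmhp jsrlf
Hunk 4: at line 7 remove [fqbt,jgjhm,abdlj] add [owykt,oohzo] -> 12 lines: obeet yovqj sxmo auv ofd ixulp ziqrt pygtg owykt oohzo mmhp jsrlf
Hunk 5: at line 5 remove [ixulp,ziqrt] add [mzek,npg] -> 12 lines: obeet yovqj sxmo auv ofd mzek npg pygtg owykt oohzo mmhp jsrlf
Final line 6: mzek

Answer: mzek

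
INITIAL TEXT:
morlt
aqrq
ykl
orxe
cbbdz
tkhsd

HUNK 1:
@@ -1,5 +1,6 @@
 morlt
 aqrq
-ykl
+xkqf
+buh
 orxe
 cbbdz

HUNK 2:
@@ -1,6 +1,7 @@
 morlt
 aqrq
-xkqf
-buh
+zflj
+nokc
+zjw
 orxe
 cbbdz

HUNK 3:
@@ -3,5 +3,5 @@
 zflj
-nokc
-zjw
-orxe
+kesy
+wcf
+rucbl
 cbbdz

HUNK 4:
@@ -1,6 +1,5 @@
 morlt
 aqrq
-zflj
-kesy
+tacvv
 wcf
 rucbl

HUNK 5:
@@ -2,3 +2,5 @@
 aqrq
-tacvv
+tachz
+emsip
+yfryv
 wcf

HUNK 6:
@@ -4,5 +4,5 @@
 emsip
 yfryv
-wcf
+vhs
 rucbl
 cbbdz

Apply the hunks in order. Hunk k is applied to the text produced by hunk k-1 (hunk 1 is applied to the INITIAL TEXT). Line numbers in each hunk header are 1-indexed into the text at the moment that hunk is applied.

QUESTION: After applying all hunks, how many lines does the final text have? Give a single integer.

Hunk 1: at line 1 remove [ykl] add [xkqf,buh] -> 7 lines: morlt aqrq xkqf buh orxe cbbdz tkhsd
Hunk 2: at line 1 remove [xkqf,buh] add [zflj,nokc,zjw] -> 8 lines: morlt aqrq zflj nokc zjw orxe cbbdz tkhsd
Hunk 3: at line 3 remove [nokc,zjw,orxe] add [kesy,wcf,rucbl] -> 8 lines: morlt aqrq zflj kesy wcf rucbl cbbdz tkhsd
Hunk 4: at line 1 remove [zflj,kesy] add [tacvv] -> 7 lines: morlt aqrq tacvv wcf rucbl cbbdz tkhsd
Hunk 5: at line 2 remove [tacvv] add [tachz,emsip,yfryv] -> 9 lines: morlt aqrq tachz emsip yfryv wcf rucbl cbbdz tkhsd
Hunk 6: at line 4 remove [wcf] add [vhs] -> 9 lines: morlt aqrq tachz emsip yfryv vhs rucbl cbbdz tkhsd
Final line count: 9

Answer: 9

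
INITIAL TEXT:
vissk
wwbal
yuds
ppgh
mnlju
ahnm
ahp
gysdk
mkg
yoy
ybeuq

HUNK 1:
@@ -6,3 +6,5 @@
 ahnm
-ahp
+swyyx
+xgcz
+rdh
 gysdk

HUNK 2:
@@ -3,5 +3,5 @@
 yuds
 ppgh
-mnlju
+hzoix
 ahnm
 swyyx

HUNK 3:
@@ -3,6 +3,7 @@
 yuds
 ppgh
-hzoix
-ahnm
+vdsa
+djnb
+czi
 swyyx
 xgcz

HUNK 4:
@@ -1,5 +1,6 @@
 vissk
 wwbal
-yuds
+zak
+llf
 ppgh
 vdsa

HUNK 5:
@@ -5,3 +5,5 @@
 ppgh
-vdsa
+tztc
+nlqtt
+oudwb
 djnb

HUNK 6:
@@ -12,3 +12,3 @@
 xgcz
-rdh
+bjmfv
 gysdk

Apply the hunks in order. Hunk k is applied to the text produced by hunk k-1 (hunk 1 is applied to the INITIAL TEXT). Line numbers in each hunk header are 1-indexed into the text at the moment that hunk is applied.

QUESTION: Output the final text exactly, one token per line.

Answer: vissk
wwbal
zak
llf
ppgh
tztc
nlqtt
oudwb
djnb
czi
swyyx
xgcz
bjmfv
gysdk
mkg
yoy
ybeuq

Derivation:
Hunk 1: at line 6 remove [ahp] add [swyyx,xgcz,rdh] -> 13 lines: vissk wwbal yuds ppgh mnlju ahnm swyyx xgcz rdh gysdk mkg yoy ybeuq
Hunk 2: at line 3 remove [mnlju] add [hzoix] -> 13 lines: vissk wwbal yuds ppgh hzoix ahnm swyyx xgcz rdh gysdk mkg yoy ybeuq
Hunk 3: at line 3 remove [hzoix,ahnm] add [vdsa,djnb,czi] -> 14 lines: vissk wwbal yuds ppgh vdsa djnb czi swyyx xgcz rdh gysdk mkg yoy ybeuq
Hunk 4: at line 1 remove [yuds] add [zak,llf] -> 15 lines: vissk wwbal zak llf ppgh vdsa djnb czi swyyx xgcz rdh gysdk mkg yoy ybeuq
Hunk 5: at line 5 remove [vdsa] add [tztc,nlqtt,oudwb] -> 17 lines: vissk wwbal zak llf ppgh tztc nlqtt oudwb djnb czi swyyx xgcz rdh gysdk mkg yoy ybeuq
Hunk 6: at line 12 remove [rdh] add [bjmfv] -> 17 lines: vissk wwbal zak llf ppgh tztc nlqtt oudwb djnb czi swyyx xgcz bjmfv gysdk mkg yoy ybeuq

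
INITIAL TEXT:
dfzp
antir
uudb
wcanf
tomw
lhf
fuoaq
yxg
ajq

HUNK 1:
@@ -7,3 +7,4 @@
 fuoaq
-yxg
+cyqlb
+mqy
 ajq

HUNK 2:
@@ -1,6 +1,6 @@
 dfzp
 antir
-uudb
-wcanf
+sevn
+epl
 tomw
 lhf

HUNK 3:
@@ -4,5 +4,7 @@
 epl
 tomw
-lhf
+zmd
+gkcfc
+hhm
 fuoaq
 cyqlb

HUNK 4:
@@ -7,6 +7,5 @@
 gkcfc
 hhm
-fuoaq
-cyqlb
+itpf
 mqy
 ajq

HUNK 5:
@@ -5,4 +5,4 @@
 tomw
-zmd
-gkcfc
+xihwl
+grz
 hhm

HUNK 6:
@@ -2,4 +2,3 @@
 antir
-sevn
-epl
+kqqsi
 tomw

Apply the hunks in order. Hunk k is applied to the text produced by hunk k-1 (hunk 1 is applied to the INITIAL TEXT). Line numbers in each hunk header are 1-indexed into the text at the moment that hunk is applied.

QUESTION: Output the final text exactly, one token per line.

Hunk 1: at line 7 remove [yxg] add [cyqlb,mqy] -> 10 lines: dfzp antir uudb wcanf tomw lhf fuoaq cyqlb mqy ajq
Hunk 2: at line 1 remove [uudb,wcanf] add [sevn,epl] -> 10 lines: dfzp antir sevn epl tomw lhf fuoaq cyqlb mqy ajq
Hunk 3: at line 4 remove [lhf] add [zmd,gkcfc,hhm] -> 12 lines: dfzp antir sevn epl tomw zmd gkcfc hhm fuoaq cyqlb mqy ajq
Hunk 4: at line 7 remove [fuoaq,cyqlb] add [itpf] -> 11 lines: dfzp antir sevn epl tomw zmd gkcfc hhm itpf mqy ajq
Hunk 5: at line 5 remove [zmd,gkcfc] add [xihwl,grz] -> 11 lines: dfzp antir sevn epl tomw xihwl grz hhm itpf mqy ajq
Hunk 6: at line 2 remove [sevn,epl] add [kqqsi] -> 10 lines: dfzp antir kqqsi tomw xihwl grz hhm itpf mqy ajq

Answer: dfzp
antir
kqqsi
tomw
xihwl
grz
hhm
itpf
mqy
ajq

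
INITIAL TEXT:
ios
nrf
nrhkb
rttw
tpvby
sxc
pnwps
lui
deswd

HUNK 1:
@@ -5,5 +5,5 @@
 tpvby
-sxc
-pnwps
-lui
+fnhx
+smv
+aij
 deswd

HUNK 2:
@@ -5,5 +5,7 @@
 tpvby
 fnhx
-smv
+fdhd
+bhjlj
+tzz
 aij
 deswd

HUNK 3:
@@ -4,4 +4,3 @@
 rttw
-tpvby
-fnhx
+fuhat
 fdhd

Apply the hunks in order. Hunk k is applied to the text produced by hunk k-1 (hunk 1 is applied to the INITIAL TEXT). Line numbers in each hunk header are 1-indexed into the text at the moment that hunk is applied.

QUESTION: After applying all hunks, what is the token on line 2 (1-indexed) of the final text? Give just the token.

Answer: nrf

Derivation:
Hunk 1: at line 5 remove [sxc,pnwps,lui] add [fnhx,smv,aij] -> 9 lines: ios nrf nrhkb rttw tpvby fnhx smv aij deswd
Hunk 2: at line 5 remove [smv] add [fdhd,bhjlj,tzz] -> 11 lines: ios nrf nrhkb rttw tpvby fnhx fdhd bhjlj tzz aij deswd
Hunk 3: at line 4 remove [tpvby,fnhx] add [fuhat] -> 10 lines: ios nrf nrhkb rttw fuhat fdhd bhjlj tzz aij deswd
Final line 2: nrf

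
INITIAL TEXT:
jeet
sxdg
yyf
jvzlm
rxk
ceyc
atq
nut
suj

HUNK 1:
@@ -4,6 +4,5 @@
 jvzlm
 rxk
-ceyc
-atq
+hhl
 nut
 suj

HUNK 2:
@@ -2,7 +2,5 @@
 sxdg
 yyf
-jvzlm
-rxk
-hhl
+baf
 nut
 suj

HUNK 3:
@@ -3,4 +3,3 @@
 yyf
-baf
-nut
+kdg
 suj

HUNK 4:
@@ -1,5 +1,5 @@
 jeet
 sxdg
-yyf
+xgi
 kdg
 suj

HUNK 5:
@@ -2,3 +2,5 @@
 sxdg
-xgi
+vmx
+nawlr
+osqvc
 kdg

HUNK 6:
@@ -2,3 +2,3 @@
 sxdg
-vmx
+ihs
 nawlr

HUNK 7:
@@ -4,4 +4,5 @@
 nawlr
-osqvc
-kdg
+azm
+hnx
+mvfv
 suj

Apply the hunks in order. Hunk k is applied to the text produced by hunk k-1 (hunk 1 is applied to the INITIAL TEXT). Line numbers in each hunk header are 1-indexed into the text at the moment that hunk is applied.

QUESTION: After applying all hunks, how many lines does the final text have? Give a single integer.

Answer: 8

Derivation:
Hunk 1: at line 4 remove [ceyc,atq] add [hhl] -> 8 lines: jeet sxdg yyf jvzlm rxk hhl nut suj
Hunk 2: at line 2 remove [jvzlm,rxk,hhl] add [baf] -> 6 lines: jeet sxdg yyf baf nut suj
Hunk 3: at line 3 remove [baf,nut] add [kdg] -> 5 lines: jeet sxdg yyf kdg suj
Hunk 4: at line 1 remove [yyf] add [xgi] -> 5 lines: jeet sxdg xgi kdg suj
Hunk 5: at line 2 remove [xgi] add [vmx,nawlr,osqvc] -> 7 lines: jeet sxdg vmx nawlr osqvc kdg suj
Hunk 6: at line 2 remove [vmx] add [ihs] -> 7 lines: jeet sxdg ihs nawlr osqvc kdg suj
Hunk 7: at line 4 remove [osqvc,kdg] add [azm,hnx,mvfv] -> 8 lines: jeet sxdg ihs nawlr azm hnx mvfv suj
Final line count: 8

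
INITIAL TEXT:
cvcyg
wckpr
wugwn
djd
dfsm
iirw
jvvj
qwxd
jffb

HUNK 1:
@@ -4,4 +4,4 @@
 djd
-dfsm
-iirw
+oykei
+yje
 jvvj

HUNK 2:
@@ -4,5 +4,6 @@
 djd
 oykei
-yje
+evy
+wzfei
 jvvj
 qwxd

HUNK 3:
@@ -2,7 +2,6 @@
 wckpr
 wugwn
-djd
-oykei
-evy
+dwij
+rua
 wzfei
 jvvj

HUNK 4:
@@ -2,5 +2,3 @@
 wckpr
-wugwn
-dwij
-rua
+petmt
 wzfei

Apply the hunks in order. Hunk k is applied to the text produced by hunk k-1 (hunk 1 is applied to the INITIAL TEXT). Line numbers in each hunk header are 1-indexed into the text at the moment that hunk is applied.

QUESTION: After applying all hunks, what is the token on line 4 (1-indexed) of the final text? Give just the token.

Answer: wzfei

Derivation:
Hunk 1: at line 4 remove [dfsm,iirw] add [oykei,yje] -> 9 lines: cvcyg wckpr wugwn djd oykei yje jvvj qwxd jffb
Hunk 2: at line 4 remove [yje] add [evy,wzfei] -> 10 lines: cvcyg wckpr wugwn djd oykei evy wzfei jvvj qwxd jffb
Hunk 3: at line 2 remove [djd,oykei,evy] add [dwij,rua] -> 9 lines: cvcyg wckpr wugwn dwij rua wzfei jvvj qwxd jffb
Hunk 4: at line 2 remove [wugwn,dwij,rua] add [petmt] -> 7 lines: cvcyg wckpr petmt wzfei jvvj qwxd jffb
Final line 4: wzfei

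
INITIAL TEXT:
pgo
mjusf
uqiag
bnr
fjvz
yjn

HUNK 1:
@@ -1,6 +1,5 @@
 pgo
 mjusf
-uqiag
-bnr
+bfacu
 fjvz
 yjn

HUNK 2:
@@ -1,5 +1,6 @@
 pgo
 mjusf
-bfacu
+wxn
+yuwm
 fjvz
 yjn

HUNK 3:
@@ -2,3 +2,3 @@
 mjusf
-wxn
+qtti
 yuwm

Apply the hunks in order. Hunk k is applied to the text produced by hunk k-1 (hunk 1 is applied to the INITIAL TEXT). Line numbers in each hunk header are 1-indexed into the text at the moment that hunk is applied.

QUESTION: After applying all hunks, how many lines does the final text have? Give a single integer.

Answer: 6

Derivation:
Hunk 1: at line 1 remove [uqiag,bnr] add [bfacu] -> 5 lines: pgo mjusf bfacu fjvz yjn
Hunk 2: at line 1 remove [bfacu] add [wxn,yuwm] -> 6 lines: pgo mjusf wxn yuwm fjvz yjn
Hunk 3: at line 2 remove [wxn] add [qtti] -> 6 lines: pgo mjusf qtti yuwm fjvz yjn
Final line count: 6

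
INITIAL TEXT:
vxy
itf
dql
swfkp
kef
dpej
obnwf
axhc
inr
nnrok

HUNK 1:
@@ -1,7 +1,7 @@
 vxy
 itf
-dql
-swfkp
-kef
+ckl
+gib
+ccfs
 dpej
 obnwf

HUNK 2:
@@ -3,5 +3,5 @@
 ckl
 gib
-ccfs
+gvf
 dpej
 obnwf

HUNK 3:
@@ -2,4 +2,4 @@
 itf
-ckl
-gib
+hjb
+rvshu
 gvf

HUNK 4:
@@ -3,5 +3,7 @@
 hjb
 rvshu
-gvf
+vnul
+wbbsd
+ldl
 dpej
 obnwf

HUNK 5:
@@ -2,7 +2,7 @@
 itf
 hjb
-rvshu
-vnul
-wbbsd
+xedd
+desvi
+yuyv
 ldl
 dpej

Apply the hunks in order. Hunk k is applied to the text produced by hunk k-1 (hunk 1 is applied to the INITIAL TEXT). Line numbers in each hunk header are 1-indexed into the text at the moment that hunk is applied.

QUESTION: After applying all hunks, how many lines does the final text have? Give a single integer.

Hunk 1: at line 1 remove [dql,swfkp,kef] add [ckl,gib,ccfs] -> 10 lines: vxy itf ckl gib ccfs dpej obnwf axhc inr nnrok
Hunk 2: at line 3 remove [ccfs] add [gvf] -> 10 lines: vxy itf ckl gib gvf dpej obnwf axhc inr nnrok
Hunk 3: at line 2 remove [ckl,gib] add [hjb,rvshu] -> 10 lines: vxy itf hjb rvshu gvf dpej obnwf axhc inr nnrok
Hunk 4: at line 3 remove [gvf] add [vnul,wbbsd,ldl] -> 12 lines: vxy itf hjb rvshu vnul wbbsd ldl dpej obnwf axhc inr nnrok
Hunk 5: at line 2 remove [rvshu,vnul,wbbsd] add [xedd,desvi,yuyv] -> 12 lines: vxy itf hjb xedd desvi yuyv ldl dpej obnwf axhc inr nnrok
Final line count: 12

Answer: 12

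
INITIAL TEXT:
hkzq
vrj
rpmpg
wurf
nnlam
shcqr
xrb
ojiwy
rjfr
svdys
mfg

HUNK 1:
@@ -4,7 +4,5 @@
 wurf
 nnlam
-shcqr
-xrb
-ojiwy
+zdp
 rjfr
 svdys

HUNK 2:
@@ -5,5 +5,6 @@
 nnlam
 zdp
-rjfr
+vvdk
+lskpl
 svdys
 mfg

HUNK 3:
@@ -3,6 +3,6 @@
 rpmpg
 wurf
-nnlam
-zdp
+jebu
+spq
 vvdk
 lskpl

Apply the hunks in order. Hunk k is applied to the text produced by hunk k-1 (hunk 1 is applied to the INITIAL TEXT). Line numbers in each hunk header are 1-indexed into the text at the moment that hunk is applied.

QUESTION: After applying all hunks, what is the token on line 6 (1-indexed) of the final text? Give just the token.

Answer: spq

Derivation:
Hunk 1: at line 4 remove [shcqr,xrb,ojiwy] add [zdp] -> 9 lines: hkzq vrj rpmpg wurf nnlam zdp rjfr svdys mfg
Hunk 2: at line 5 remove [rjfr] add [vvdk,lskpl] -> 10 lines: hkzq vrj rpmpg wurf nnlam zdp vvdk lskpl svdys mfg
Hunk 3: at line 3 remove [nnlam,zdp] add [jebu,spq] -> 10 lines: hkzq vrj rpmpg wurf jebu spq vvdk lskpl svdys mfg
Final line 6: spq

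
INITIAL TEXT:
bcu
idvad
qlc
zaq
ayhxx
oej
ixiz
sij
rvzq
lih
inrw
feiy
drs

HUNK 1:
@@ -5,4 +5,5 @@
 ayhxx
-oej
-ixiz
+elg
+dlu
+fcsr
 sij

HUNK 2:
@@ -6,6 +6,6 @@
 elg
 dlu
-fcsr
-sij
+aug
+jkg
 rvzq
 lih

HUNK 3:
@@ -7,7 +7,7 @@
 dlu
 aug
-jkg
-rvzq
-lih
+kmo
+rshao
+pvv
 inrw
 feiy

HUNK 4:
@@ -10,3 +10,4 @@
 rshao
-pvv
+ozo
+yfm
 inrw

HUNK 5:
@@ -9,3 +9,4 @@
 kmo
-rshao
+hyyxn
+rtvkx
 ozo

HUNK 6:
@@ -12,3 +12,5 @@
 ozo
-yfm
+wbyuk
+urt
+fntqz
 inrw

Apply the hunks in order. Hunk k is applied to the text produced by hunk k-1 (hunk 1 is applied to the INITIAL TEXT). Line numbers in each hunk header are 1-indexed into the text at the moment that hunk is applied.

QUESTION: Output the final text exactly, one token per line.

Answer: bcu
idvad
qlc
zaq
ayhxx
elg
dlu
aug
kmo
hyyxn
rtvkx
ozo
wbyuk
urt
fntqz
inrw
feiy
drs

Derivation:
Hunk 1: at line 5 remove [oej,ixiz] add [elg,dlu,fcsr] -> 14 lines: bcu idvad qlc zaq ayhxx elg dlu fcsr sij rvzq lih inrw feiy drs
Hunk 2: at line 6 remove [fcsr,sij] add [aug,jkg] -> 14 lines: bcu idvad qlc zaq ayhxx elg dlu aug jkg rvzq lih inrw feiy drs
Hunk 3: at line 7 remove [jkg,rvzq,lih] add [kmo,rshao,pvv] -> 14 lines: bcu idvad qlc zaq ayhxx elg dlu aug kmo rshao pvv inrw feiy drs
Hunk 4: at line 10 remove [pvv] add [ozo,yfm] -> 15 lines: bcu idvad qlc zaq ayhxx elg dlu aug kmo rshao ozo yfm inrw feiy drs
Hunk 5: at line 9 remove [rshao] add [hyyxn,rtvkx] -> 16 lines: bcu idvad qlc zaq ayhxx elg dlu aug kmo hyyxn rtvkx ozo yfm inrw feiy drs
Hunk 6: at line 12 remove [yfm] add [wbyuk,urt,fntqz] -> 18 lines: bcu idvad qlc zaq ayhxx elg dlu aug kmo hyyxn rtvkx ozo wbyuk urt fntqz inrw feiy drs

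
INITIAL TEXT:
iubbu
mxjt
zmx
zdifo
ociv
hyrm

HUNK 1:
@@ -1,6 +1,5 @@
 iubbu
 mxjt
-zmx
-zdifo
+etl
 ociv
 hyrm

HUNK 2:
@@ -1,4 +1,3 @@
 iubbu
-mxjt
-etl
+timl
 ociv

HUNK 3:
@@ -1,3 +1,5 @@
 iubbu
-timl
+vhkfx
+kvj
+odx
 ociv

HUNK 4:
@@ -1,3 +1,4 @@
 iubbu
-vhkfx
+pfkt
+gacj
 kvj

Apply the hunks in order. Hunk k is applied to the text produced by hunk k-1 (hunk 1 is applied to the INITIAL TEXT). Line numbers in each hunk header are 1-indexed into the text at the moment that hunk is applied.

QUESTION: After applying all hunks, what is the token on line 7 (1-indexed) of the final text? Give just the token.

Answer: hyrm

Derivation:
Hunk 1: at line 1 remove [zmx,zdifo] add [etl] -> 5 lines: iubbu mxjt etl ociv hyrm
Hunk 2: at line 1 remove [mxjt,etl] add [timl] -> 4 lines: iubbu timl ociv hyrm
Hunk 3: at line 1 remove [timl] add [vhkfx,kvj,odx] -> 6 lines: iubbu vhkfx kvj odx ociv hyrm
Hunk 4: at line 1 remove [vhkfx] add [pfkt,gacj] -> 7 lines: iubbu pfkt gacj kvj odx ociv hyrm
Final line 7: hyrm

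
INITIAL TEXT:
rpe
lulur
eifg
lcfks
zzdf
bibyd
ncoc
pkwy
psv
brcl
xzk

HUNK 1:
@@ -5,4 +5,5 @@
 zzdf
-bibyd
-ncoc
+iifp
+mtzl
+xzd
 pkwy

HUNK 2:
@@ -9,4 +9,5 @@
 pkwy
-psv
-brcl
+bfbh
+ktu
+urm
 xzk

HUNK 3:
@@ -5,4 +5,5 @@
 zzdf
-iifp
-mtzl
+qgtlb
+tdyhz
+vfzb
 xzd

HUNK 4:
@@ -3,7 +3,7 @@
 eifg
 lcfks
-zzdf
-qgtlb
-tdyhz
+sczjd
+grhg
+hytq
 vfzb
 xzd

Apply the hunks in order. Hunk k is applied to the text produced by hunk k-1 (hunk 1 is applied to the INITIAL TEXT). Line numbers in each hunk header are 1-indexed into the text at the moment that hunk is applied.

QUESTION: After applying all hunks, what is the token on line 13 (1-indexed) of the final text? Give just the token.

Hunk 1: at line 5 remove [bibyd,ncoc] add [iifp,mtzl,xzd] -> 12 lines: rpe lulur eifg lcfks zzdf iifp mtzl xzd pkwy psv brcl xzk
Hunk 2: at line 9 remove [psv,brcl] add [bfbh,ktu,urm] -> 13 lines: rpe lulur eifg lcfks zzdf iifp mtzl xzd pkwy bfbh ktu urm xzk
Hunk 3: at line 5 remove [iifp,mtzl] add [qgtlb,tdyhz,vfzb] -> 14 lines: rpe lulur eifg lcfks zzdf qgtlb tdyhz vfzb xzd pkwy bfbh ktu urm xzk
Hunk 4: at line 3 remove [zzdf,qgtlb,tdyhz] add [sczjd,grhg,hytq] -> 14 lines: rpe lulur eifg lcfks sczjd grhg hytq vfzb xzd pkwy bfbh ktu urm xzk
Final line 13: urm

Answer: urm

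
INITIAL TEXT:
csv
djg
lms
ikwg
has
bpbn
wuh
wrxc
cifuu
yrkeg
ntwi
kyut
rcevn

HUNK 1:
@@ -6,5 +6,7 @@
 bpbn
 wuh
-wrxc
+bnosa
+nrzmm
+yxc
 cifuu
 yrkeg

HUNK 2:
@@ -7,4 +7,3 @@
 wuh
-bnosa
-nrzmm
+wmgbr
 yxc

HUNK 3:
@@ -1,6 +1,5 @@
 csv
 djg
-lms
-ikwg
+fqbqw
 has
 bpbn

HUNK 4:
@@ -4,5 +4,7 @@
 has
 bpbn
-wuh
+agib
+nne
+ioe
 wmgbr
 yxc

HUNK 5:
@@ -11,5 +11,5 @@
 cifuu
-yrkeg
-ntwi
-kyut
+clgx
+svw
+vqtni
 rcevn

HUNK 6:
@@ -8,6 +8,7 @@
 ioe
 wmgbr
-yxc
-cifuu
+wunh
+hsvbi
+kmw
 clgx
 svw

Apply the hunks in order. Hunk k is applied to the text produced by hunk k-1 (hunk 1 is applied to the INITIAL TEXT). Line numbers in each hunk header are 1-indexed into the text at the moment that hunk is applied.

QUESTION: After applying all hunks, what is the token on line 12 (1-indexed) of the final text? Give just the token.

Answer: kmw

Derivation:
Hunk 1: at line 6 remove [wrxc] add [bnosa,nrzmm,yxc] -> 15 lines: csv djg lms ikwg has bpbn wuh bnosa nrzmm yxc cifuu yrkeg ntwi kyut rcevn
Hunk 2: at line 7 remove [bnosa,nrzmm] add [wmgbr] -> 14 lines: csv djg lms ikwg has bpbn wuh wmgbr yxc cifuu yrkeg ntwi kyut rcevn
Hunk 3: at line 1 remove [lms,ikwg] add [fqbqw] -> 13 lines: csv djg fqbqw has bpbn wuh wmgbr yxc cifuu yrkeg ntwi kyut rcevn
Hunk 4: at line 4 remove [wuh] add [agib,nne,ioe] -> 15 lines: csv djg fqbqw has bpbn agib nne ioe wmgbr yxc cifuu yrkeg ntwi kyut rcevn
Hunk 5: at line 11 remove [yrkeg,ntwi,kyut] add [clgx,svw,vqtni] -> 15 lines: csv djg fqbqw has bpbn agib nne ioe wmgbr yxc cifuu clgx svw vqtni rcevn
Hunk 6: at line 8 remove [yxc,cifuu] add [wunh,hsvbi,kmw] -> 16 lines: csv djg fqbqw has bpbn agib nne ioe wmgbr wunh hsvbi kmw clgx svw vqtni rcevn
Final line 12: kmw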